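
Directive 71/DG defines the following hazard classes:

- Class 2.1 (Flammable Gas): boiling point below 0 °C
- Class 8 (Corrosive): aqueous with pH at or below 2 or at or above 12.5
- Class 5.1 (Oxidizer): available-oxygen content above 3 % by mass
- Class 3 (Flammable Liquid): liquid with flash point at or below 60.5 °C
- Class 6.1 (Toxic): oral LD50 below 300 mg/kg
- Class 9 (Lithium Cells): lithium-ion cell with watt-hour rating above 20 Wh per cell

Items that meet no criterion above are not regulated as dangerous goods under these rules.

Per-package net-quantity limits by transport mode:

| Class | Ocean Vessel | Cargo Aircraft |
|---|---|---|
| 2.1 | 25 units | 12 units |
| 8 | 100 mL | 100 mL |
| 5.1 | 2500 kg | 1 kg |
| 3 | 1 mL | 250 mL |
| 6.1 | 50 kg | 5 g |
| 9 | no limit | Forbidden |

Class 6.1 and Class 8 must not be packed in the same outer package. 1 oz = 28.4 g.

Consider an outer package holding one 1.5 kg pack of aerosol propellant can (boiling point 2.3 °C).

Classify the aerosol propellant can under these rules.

boiling point 2.3 °C is not below 0 °C, so Class 2.1 does not apply.
No criterion is met, so the item is not regulated.

Not regulated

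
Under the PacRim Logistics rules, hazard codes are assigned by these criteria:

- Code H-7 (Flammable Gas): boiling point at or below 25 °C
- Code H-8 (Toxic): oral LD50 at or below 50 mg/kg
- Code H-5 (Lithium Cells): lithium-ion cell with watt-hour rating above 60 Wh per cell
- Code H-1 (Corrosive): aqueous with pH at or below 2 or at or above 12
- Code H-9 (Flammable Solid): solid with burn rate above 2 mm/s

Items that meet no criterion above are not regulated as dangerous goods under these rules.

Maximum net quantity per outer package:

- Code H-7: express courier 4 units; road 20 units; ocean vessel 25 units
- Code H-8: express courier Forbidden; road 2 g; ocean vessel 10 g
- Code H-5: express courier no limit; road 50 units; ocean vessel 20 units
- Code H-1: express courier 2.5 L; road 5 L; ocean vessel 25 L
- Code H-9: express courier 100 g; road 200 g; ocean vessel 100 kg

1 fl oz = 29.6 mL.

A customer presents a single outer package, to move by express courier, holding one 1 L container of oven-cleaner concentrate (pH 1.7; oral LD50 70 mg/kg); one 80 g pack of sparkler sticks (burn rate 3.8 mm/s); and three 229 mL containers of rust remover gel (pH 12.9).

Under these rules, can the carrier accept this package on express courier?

Yes

The oven-cleaner concentrate has pH 1.7, which is ≤ 2, so it is Code H-1 (Corrosive).
With burn rate 3.8 mm/s (> 2 mm/s), the sparkler sticks fall in Code H-9.
pH 12.9 meets the Code H-1 criterion (Corrosive), so the rust remover gel is Code H-1.
Code H-9 quantity: 80 g.
That is within the Code H-9 express courier limit of 100 g.
Total Code H-1: 1 L + (three 229 mL containers = 687 mL) = 1.687 L.
1.687 L is within the express courier limit of 2.5 L for Code H-1.
Every hazard code is within its express courier limit and no segregation rule is violated.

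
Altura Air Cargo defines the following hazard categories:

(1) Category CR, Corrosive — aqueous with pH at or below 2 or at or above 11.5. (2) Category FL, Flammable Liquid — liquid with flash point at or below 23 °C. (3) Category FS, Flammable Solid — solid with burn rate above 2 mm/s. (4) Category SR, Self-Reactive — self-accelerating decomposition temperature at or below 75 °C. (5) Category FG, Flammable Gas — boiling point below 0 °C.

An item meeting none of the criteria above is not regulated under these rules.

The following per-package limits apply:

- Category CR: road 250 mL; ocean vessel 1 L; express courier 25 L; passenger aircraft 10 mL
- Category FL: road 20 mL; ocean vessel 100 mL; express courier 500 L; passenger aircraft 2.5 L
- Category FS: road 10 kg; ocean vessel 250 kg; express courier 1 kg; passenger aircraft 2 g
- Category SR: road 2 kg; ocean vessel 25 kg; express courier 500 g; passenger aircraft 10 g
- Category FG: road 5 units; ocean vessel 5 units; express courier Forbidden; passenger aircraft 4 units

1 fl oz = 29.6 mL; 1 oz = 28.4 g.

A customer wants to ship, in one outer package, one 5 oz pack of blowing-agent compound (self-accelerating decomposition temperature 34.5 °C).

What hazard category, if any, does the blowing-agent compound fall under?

Category SR

With self-accelerating decomposition temperature 34.5 °C (≤ 75 °C), the blowing-agent compound falls in Category SR.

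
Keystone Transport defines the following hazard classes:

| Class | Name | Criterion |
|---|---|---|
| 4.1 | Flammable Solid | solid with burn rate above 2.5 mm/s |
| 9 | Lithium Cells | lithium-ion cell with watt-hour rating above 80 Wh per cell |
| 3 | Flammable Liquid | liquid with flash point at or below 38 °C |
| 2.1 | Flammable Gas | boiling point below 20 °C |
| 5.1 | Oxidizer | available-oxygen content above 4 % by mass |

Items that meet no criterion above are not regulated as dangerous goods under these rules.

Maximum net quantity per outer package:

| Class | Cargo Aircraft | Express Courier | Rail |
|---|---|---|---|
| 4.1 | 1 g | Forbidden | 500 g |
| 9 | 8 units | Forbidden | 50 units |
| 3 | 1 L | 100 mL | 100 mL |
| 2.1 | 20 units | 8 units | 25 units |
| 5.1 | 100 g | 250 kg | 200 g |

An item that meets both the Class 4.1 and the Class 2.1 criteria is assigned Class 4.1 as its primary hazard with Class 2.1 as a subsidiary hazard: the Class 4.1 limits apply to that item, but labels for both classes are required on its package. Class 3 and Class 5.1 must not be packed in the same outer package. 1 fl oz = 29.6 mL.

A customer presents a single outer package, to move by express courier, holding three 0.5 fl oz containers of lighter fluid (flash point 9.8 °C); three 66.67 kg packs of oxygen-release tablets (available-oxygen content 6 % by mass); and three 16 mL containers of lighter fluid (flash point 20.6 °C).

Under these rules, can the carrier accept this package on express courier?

No

The lighter fluid has flash point 9.8 °C, which is ≤ 38 °C, so it is Class 3 (Flammable Liquid).
With available-oxygen content 6 % by mass (> 4 % by mass), the oxygen-release tablets fall in Class 5.1.
Lighter fluid: flash point 20.6 °C ≤ 38 °C → Class 3 (Flammable Liquid).
Total Class 3: (three 0.5 fl oz containers = 44.4 mL) + (three 16 mL containers = 48 mL) = 92.4 mL.
That is within the Class 3 express courier limit of 100 mL.
Class 5.1 quantity: three 66.67 kg packs = 200.01 kg.
200.01 kg is within the express courier limit of 250 kg for Class 5.1.
Class 3 and Class 5.1 may not share an outer package.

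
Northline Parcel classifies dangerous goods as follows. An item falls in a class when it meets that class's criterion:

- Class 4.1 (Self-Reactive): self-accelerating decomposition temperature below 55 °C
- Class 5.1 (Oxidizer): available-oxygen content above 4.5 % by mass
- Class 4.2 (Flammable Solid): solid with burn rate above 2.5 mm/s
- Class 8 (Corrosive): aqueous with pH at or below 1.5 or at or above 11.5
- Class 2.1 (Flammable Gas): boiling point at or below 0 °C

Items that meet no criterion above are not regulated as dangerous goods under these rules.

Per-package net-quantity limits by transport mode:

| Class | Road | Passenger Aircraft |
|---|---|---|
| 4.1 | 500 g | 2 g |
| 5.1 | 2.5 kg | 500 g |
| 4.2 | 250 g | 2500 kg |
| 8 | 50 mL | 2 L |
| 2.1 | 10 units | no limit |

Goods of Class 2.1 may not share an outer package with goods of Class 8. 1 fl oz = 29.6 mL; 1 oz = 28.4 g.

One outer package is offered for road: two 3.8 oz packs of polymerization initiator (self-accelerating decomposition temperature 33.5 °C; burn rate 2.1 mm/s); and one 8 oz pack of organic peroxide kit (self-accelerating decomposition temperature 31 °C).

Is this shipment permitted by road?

Yes

With self-accelerating decomposition temperature 33.5 °C (< 55 °C), the polymerization initiator falls in Class 4.1.
With self-accelerating decomposition temperature 31 °C (< 55 °C), the organic peroxide kit falls in Class 4.1.
Class 4.1 net quantity: (two 3.8 oz packs = 215.84 g) + (one 8 oz pack = 227.2 g) = 443.04 g.
That is within the Class 4.1 road limit of 500 g.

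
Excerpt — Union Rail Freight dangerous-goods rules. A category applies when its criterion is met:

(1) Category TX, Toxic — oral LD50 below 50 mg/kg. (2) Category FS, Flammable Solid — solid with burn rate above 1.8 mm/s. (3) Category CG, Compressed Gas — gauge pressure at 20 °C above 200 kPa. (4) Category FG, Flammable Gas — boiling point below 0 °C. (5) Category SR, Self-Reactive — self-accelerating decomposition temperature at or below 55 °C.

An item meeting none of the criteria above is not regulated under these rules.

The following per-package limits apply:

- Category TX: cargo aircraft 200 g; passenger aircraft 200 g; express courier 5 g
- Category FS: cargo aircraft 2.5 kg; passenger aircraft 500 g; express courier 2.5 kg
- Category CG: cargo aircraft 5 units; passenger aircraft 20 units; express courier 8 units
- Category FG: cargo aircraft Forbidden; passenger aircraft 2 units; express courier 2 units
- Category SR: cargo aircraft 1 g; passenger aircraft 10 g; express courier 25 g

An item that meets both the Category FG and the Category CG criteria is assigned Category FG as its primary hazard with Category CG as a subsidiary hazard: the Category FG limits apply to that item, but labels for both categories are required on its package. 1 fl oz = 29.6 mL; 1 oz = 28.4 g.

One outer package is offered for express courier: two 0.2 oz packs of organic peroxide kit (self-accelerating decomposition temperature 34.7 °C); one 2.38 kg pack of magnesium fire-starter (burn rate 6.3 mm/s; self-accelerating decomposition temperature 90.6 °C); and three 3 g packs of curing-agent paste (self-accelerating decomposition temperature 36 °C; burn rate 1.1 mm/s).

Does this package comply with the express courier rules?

Yes

Organic peroxide kit: self-accelerating decomposition temperature 34.7 °C ≤ 55 °C → Category SR (Self-Reactive).
Burn rate 6.3 mm/s meets the Category FS criterion (Flammable Solid), so the magnesium fire-starter is Category FS.
Curing-agent paste: self-accelerating decomposition temperature 36 °C ≤ 55 °C → Category SR (Self-Reactive).
Total Category SR: (two 0.2 oz packs = 11.36 g) + (three 3 g packs = 9 g) = 20.36 g.
20.36 g ≤ 25 g (express courier limit, Category SR) — within limit.
Category FS quantity: 2.38 kg.
2.38 kg is within the express courier limit of 2.5 kg for Category FS.
Every hazard category is within its express courier limit and no segregation rule is violated.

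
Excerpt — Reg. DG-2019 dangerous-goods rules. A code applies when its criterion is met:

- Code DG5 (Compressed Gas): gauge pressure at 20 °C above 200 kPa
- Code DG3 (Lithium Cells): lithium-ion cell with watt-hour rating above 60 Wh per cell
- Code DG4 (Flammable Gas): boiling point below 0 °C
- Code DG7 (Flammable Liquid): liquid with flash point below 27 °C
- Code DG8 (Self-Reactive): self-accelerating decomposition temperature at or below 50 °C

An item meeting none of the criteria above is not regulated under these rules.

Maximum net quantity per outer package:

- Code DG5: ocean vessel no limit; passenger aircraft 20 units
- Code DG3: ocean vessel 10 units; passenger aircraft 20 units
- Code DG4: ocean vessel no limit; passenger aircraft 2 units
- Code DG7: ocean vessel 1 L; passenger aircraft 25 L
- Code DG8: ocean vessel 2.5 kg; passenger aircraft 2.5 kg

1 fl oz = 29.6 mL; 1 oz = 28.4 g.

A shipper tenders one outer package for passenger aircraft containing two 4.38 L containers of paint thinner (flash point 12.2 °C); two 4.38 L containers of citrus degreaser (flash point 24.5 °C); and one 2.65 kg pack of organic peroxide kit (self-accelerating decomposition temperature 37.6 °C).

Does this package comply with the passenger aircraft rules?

No

With flash point 12.2 °C (< 27 °C), the paint thinner falls in Code DG7.
Flash point 24.5 °C meets the Code DG7 criterion (Flammable Liquid), so the citrus degreaser is Code DG7.
Organic peroxide kit: self-accelerating decomposition temperature 37.6 °C ≤ 50 °C → Code DG8 (Self-Reactive).
Code DG7 net quantity: (two 4.38 L containers = 8.76 L) + (two 4.38 L containers = 8.76 L) = 17.52 L.
17.52 L ≤ 25 L (passenger aircraft limit, Code DG7) — within limit.
Code DG8 quantity: 2.65 kg.
2.65 kg exceeds the passenger aircraft limit of 2.5 kg for Code DG8.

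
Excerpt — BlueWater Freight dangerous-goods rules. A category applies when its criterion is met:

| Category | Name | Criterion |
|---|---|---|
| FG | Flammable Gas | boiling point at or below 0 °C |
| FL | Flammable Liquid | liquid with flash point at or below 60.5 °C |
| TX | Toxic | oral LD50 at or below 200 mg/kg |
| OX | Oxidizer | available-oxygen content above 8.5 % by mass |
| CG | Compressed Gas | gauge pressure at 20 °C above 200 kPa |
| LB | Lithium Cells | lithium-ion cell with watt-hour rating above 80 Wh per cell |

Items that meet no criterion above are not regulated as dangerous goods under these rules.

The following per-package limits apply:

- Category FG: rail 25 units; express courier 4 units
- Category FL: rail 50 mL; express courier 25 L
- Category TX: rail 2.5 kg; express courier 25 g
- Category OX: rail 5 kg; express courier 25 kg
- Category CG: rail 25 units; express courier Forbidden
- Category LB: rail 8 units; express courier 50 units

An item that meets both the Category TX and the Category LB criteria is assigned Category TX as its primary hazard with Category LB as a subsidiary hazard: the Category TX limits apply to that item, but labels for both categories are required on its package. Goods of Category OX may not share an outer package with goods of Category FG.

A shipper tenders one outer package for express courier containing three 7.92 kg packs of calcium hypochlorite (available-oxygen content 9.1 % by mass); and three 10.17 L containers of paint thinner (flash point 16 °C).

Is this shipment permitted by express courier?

No

Calcium hypochlorite: available-oxygen content 9.1 % by mass > 8.5 % by mass → Category OX (Oxidizer).
Paint thinner: flash point 16 °C ≤ 60.5 °C → Category FL (Flammable Liquid).
Category FL quantity: three 10.17 L containers = 30.51 L.
30.51 L > 25 L (express courier limit, Category FL) — over the limit.
Category OX quantity: three 7.92 kg packs = 23.76 kg.
That is within the Category OX express courier limit of 25 kg.
The segregation rule (Category OX with Category FG) does not apply to Category FL with Category OX.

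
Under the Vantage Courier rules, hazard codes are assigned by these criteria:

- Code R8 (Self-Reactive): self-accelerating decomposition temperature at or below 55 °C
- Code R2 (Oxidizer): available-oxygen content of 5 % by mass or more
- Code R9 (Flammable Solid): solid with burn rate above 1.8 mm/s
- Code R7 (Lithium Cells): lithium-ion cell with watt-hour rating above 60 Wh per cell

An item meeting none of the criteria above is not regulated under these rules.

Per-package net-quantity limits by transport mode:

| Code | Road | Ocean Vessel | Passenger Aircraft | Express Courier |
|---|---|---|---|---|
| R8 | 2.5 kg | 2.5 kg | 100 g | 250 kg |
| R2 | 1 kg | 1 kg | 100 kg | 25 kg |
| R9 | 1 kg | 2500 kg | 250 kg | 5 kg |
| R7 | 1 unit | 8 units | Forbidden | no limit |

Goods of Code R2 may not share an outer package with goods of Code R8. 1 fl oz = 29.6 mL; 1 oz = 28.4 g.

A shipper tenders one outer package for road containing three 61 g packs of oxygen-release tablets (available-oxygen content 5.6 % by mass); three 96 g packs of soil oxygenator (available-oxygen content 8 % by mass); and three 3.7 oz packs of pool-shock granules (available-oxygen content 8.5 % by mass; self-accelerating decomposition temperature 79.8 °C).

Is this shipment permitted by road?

Oxygen-release tablets: available-oxygen content 5.6 % by mass ≥ 5 % by mass → Code R2 (Oxidizer).
The soil oxygenator has available-oxygen content 8 % by mass, which is ≥ 5 % by mass, so it is Code R2 (Oxidizer).
Available-oxygen content 8.5 % by mass meets the Code R2 criterion (Oxidizer), so the pool-shock granules are Code R2.
Code R2 net quantity: (three 61 g packs = 183 g) + (three 96 g packs = 288 g) + (three 3.7 oz packs = 315.24 g) = 786.24 g.
786.24 g ≤ 1 kg (road limit, Code R2) — within limit.

Yes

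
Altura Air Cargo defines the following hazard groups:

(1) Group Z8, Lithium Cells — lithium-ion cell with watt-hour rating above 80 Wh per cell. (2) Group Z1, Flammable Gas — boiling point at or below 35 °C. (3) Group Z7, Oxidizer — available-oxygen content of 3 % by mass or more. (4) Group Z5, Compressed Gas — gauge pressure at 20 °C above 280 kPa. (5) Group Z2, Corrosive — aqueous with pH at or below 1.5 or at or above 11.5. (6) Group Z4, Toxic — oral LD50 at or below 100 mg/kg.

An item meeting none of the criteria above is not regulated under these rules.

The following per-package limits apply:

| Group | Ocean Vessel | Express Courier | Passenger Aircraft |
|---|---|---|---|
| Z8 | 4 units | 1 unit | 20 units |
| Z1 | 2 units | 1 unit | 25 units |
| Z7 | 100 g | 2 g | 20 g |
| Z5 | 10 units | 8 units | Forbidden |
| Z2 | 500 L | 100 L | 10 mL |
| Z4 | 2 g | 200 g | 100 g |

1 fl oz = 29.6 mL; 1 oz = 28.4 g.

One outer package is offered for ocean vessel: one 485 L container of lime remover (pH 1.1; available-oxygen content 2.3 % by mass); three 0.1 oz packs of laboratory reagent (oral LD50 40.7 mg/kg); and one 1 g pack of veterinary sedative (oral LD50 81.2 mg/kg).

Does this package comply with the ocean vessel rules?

No

pH 1.1 meets the Group Z2 criterion (Corrosive), so the lime remover is Group Z2.
With oral LD50 40.7 mg/kg (≤ 100 mg/kg), the laboratory reagent falls in Group Z4.
Oral LD50 81.2 mg/kg meets the Group Z4 criterion (Toxic), so the veterinary sedative is Group Z4.
Total Group Z4: (three 0.1 oz packs = 8.52 g) + 1 g = 9.52 g.
9.52 g exceeds the ocean vessel limit of 2 g for Group Z4.
Group Z2 quantity: 485 L.
485 L is within the ocean vessel limit of 500 L for Group Z2.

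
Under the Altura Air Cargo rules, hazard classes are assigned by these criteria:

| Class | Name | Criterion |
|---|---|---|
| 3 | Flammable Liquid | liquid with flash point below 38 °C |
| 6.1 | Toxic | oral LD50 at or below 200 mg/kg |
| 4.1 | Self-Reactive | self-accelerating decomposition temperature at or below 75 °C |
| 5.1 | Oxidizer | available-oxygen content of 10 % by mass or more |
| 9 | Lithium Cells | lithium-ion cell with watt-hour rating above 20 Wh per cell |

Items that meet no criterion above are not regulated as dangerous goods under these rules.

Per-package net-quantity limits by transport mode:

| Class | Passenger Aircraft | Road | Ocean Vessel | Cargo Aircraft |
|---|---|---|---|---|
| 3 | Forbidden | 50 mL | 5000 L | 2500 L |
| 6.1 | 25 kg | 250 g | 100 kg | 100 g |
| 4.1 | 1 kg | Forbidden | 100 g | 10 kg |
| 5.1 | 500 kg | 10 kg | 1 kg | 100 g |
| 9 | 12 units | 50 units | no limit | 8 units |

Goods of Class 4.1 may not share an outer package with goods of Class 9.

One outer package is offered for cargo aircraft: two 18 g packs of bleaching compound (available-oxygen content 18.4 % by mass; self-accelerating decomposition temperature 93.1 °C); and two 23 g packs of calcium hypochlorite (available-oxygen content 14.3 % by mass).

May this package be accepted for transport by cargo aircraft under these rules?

Bleaching compound: available-oxygen content 18.4 % by mass ≥ 10 % by mass → Class 5.1 (Oxidizer).
Calcium hypochlorite: available-oxygen content 14.3 % by mass ≥ 10 % by mass → Class 5.1 (Oxidizer).
Class 5.1 net quantity: (two 18 g packs = 36 g) + (two 23 g packs = 46 g) = 82 g.
That is within the Class 5.1 cargo aircraft limit of 100 g.

Yes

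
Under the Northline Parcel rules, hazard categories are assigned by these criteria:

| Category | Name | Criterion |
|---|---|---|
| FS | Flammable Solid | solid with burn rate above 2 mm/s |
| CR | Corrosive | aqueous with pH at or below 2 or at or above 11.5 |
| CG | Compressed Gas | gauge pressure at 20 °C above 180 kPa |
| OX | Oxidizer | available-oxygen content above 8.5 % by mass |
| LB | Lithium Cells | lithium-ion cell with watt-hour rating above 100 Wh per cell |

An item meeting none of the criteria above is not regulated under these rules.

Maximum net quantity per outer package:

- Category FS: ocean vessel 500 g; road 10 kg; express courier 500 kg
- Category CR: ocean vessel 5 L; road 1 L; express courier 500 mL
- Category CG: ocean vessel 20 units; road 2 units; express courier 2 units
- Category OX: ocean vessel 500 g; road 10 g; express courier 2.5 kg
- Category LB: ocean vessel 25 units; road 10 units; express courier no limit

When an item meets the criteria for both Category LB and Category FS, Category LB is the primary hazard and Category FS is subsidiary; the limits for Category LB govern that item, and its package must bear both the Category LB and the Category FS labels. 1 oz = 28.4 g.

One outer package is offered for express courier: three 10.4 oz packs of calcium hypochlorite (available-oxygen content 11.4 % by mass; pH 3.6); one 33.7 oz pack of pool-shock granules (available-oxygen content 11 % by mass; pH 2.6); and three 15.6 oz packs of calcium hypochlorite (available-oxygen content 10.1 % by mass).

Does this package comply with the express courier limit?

Available-oxygen content 11.4 % by mass meets the Category OX criterion (Oxidizer), so the calcium hypochlorite is Category OX.
With available-oxygen content 11 % by mass (> 8.5 % by mass), the pool-shock granules fall in Category OX.
Calcium hypochlorite: available-oxygen content 10.1 % by mass > 8.5 % by mass → Category OX (Oxidizer).
Total Category OX: (three 10.4 oz packs = 886.08 g) + (one 33.7 oz pack = 957.08 g) + (three 15.6 oz packs = 1329.12 g) = 3172.28 g.
That exceeds the Category OX express courier limit of 2.5 kg.

No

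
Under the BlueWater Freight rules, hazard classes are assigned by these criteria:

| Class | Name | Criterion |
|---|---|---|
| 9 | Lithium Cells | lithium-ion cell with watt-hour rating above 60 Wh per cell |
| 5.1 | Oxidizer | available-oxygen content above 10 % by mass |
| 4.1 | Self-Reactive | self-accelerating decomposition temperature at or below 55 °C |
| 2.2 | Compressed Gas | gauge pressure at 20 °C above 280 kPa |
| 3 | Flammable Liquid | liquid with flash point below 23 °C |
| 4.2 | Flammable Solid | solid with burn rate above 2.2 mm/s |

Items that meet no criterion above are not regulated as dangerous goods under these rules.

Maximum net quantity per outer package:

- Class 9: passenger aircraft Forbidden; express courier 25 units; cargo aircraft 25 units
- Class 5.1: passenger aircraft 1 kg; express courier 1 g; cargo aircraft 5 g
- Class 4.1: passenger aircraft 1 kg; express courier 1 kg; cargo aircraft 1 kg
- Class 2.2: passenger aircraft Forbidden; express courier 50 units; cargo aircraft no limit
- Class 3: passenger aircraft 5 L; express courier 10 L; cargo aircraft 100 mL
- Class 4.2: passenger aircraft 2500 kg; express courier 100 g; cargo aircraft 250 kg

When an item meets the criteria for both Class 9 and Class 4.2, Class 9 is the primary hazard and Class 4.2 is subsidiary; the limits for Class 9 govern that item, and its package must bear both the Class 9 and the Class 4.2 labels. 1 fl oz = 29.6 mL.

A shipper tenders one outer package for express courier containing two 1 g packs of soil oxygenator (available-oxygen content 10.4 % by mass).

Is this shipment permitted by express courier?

No

The soil oxygenator has available-oxygen content 10.4 % by mass, which is > 10 % by mass, so it is Class 5.1 (Oxidizer).
Class 5.1 quantity: two 1 g packs = 2 g.
2 g > 1 g (express courier limit, Class 5.1) — over the limit.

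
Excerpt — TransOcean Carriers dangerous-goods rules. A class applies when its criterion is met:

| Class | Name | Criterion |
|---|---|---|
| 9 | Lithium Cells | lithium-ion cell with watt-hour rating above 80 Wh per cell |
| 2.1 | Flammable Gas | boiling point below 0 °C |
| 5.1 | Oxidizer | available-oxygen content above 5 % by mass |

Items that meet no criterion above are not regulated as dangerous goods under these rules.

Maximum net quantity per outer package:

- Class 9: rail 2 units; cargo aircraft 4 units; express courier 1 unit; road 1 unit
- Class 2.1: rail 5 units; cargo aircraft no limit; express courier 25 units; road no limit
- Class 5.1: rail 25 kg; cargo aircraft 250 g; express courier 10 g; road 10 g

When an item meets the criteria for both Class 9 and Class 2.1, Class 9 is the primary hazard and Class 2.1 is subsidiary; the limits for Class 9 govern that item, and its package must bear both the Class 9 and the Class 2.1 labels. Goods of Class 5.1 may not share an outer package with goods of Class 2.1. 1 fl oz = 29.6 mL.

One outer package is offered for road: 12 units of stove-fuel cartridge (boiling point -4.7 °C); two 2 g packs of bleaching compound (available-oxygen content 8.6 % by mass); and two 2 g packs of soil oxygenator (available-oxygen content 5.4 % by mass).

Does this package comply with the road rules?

Boiling point -4.7 °C meets the Class 2.1 criterion (Flammable Gas), so the stove-fuel cartridge is Class 2.1.
The bleaching compound has available-oxygen content 8.6 % by mass, which is > 5 % by mass, so it is Class 5.1 (Oxidizer).
The soil oxygenator has available-oxygen content 5.4 % by mass, which is > 5 % by mass, so it is Class 5.1 (Oxidizer).
Total Class 5.1: (two 2 g packs = 4 g) + (two 2 g packs = 4 g) = 8 g.
8 g is within the road limit of 10 g for Class 5.1.
Class 2.1 quantity: 12 units.
Class 2.1 has no per-package limit by road.
Class 5.1 and Class 2.1 may not share an outer package.

No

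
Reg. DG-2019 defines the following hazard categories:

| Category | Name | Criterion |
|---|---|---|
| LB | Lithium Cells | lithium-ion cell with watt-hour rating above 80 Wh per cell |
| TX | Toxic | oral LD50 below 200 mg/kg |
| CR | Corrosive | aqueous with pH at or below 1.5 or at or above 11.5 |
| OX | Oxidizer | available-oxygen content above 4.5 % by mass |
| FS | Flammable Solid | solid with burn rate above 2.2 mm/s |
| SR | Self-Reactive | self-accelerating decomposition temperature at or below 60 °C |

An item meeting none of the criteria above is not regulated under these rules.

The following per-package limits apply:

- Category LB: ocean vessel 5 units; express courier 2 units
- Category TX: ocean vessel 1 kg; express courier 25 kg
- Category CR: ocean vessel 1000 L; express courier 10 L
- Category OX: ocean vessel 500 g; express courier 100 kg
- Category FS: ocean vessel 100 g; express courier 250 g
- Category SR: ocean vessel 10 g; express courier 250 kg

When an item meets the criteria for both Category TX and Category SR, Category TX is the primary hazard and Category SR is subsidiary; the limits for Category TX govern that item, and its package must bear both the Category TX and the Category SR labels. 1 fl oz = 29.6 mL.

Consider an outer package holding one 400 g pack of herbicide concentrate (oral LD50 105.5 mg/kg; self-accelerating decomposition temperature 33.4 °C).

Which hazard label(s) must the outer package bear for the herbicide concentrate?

Oral LD50 105.5 mg/kg meets the Category TX criterion (Toxic), so the herbicide concentrate is Category TX.
The herbicide concentrate has self-accelerating decomposition temperature 33.4 °C, which is ≤ 60 °C, so it is Category SR (Self-Reactive).
By the precedence rule Category TX is primary and Category SR is subsidiary, and that rule requires both labels on the package.

Category SR and TX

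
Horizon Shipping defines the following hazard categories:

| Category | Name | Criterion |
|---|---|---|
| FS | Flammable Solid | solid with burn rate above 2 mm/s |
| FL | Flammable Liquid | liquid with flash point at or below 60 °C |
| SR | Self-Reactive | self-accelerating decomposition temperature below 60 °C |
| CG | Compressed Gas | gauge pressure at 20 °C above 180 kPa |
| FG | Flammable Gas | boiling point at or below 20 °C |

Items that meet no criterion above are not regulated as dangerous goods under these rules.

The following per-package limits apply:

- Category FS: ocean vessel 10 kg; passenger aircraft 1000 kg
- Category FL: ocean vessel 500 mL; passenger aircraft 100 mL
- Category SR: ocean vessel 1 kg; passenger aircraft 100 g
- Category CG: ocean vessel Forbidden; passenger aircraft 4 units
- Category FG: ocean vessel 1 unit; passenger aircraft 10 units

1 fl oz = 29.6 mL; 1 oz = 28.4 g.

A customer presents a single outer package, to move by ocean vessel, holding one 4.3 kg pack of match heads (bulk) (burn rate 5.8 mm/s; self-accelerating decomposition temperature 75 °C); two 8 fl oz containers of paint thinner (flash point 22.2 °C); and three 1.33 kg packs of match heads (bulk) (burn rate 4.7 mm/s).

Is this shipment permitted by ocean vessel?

Yes

The match heads (bulk) have burn rate 5.8 mm/s, which is > 2 mm/s, so they are Category FS (Flammable Solid).
Paint thinner: flash point 22.2 °C ≤ 60 °C → Category FL (Flammable Liquid).
The match heads (bulk) have burn rate 4.7 mm/s, which is > 2 mm/s, so they are Category FS (Flammable Solid).
Total Category FS: 4.3 kg + (three 1.33 kg packs = 3.99 kg) = 8.29 kg.
8.29 kg ≤ 10 kg (ocean vessel limit, Category FS) — within limit.
Category FL quantity: two 8 fl oz containers = 473.6 mL.
That is within the Category FL ocean vessel limit of 500 mL.
Every hazard category is within its ocean vessel limit and no segregation rule is violated.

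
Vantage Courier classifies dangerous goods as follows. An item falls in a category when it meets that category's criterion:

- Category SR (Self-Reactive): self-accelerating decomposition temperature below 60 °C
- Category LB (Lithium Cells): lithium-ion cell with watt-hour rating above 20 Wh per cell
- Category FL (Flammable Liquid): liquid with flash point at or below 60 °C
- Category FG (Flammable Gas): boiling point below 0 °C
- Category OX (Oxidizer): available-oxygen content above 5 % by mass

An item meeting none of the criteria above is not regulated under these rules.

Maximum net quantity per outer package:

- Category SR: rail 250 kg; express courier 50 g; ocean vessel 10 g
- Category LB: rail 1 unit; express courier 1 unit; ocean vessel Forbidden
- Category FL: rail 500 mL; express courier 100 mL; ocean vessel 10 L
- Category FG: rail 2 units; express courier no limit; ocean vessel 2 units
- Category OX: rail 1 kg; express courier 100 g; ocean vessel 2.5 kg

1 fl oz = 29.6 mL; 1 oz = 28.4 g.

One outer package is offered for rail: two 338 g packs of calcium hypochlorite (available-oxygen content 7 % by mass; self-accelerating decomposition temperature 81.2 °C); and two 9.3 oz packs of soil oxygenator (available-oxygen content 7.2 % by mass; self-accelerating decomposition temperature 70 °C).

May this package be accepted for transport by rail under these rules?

Available-oxygen content 7 % by mass meets the Category OX criterion (Oxidizer), so the calcium hypochlorite is Category OX.
Soil oxygenator: available-oxygen content 7.2 % by mass > 5 % by mass → Category OX (Oxidizer).
Category OX net quantity: (two 338 g packs = 676 g) + (two 9.3 oz packs = 528.24 g) = 1204.24 g.
1204.24 g > 1 kg (rail limit, Category OX) — over the limit.

No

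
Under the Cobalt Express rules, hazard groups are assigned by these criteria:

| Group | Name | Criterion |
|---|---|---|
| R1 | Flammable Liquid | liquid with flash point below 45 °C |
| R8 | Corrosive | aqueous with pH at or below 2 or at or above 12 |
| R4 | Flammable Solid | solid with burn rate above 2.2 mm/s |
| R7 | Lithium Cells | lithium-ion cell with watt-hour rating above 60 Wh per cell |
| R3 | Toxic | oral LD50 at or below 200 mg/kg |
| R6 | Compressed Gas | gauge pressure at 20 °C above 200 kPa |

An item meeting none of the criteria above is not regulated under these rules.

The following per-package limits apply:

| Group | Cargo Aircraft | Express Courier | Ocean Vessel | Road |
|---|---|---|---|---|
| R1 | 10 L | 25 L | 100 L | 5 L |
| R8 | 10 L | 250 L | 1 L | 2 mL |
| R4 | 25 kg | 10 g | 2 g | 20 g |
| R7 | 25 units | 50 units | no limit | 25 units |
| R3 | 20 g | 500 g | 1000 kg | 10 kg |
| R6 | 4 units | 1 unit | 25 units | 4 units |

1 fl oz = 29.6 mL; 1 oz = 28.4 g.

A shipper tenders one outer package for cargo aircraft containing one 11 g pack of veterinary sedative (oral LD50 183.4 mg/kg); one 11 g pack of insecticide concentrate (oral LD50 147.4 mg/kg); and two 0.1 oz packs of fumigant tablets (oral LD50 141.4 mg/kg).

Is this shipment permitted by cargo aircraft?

No

Veterinary sedative: oral LD50 183.4 mg/kg ≤ 200 mg/kg → Group R3 (Toxic).
Oral LD50 147.4 mg/kg meets the Group R3 criterion (Toxic), so the insecticide concentrate is Group R3.
The fumigant tablets have oral LD50 141.4 mg/kg, which is ≤ 200 mg/kg, so they are Group R3 (Toxic).
Total Group R3: 11 g + 11 g + (two 0.1 oz packs = 5.68 g) = 27.68 g.
27.68 g > 20 g (cargo aircraft limit, Group R3) — over the limit.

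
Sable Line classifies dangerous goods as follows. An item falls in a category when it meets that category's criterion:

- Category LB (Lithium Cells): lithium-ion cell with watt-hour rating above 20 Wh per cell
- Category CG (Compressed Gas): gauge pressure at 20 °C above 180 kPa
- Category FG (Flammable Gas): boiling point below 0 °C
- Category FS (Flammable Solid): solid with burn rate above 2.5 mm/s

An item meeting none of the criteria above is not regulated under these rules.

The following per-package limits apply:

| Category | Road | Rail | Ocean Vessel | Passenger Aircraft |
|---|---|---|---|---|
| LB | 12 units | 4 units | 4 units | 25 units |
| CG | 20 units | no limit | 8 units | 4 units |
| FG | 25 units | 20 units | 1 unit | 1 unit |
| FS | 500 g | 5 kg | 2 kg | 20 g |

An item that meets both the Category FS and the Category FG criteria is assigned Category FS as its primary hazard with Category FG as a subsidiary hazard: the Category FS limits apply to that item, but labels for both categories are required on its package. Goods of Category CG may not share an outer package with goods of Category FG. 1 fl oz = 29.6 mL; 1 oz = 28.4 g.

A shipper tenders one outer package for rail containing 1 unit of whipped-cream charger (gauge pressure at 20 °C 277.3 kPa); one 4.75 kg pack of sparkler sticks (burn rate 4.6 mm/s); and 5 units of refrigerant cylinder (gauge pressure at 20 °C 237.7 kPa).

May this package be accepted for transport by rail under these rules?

Gauge pressure at 20 °C 277.3 kPa meets the Category CG criterion (Compressed Gas), so the whipped-cream charger is Category CG.
Sparkler sticks: burn rate 4.6 mm/s > 2.5 mm/s → Category FS (Flammable Solid).
Refrigerant cylinder: gauge pressure at 20 °C 237.7 kPa > 180 kPa → Category CG (Compressed Gas).
Total Category CG: 1 unit + 5 units = 6 units.
Category CG has no per-package limit by rail.
Category FS quantity: 4.75 kg.
4.75 kg ≤ 5 kg (rail limit, Category FS) — within limit.
The segregation rule (Category CG with Category FG) does not apply to Category CG with Category FS.
Every hazard category is within its rail limit and no segregation rule is violated.

Yes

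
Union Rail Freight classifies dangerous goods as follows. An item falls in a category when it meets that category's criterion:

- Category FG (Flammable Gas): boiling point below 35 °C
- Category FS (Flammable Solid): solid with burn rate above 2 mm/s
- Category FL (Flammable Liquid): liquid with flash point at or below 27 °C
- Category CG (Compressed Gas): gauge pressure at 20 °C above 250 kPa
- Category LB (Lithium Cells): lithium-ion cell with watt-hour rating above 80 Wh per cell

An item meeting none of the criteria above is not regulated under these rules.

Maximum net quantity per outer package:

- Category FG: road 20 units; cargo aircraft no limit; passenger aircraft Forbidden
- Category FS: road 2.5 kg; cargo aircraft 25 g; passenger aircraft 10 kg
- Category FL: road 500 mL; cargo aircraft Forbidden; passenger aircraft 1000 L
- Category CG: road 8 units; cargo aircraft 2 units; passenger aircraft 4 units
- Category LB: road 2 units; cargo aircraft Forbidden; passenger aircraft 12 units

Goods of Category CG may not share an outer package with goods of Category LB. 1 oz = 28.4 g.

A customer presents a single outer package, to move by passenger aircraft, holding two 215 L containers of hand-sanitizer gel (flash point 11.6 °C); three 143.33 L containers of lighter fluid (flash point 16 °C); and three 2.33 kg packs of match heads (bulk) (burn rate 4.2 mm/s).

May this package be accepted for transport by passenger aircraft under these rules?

Yes

Hand-sanitizer gel: flash point 11.6 °C ≤ 27 °C → Category FL (Flammable Liquid).
Flash point 16 °C meets the Category FL criterion (Flammable Liquid), so the lighter fluid is Category FL.
With burn rate 4.2 mm/s (> 2 mm/s), the match heads (bulk) fall in Category FS.
Category FL net quantity: (two 215 L containers = 430 L) + (three 143.33 L containers = 429.99 L) = 859.99 L.
859.99 L is within the passenger aircraft limit of 1000 L for Category FL.
Category FS quantity: three 2.33 kg packs = 6.99 kg.
That is within the Category FS passenger aircraft limit of 10 kg.
The segregation rule (Category CG with Category LB) does not apply to Category FL with Category FS.
Every hazard category is within its passenger aircraft limit and no segregation rule is violated.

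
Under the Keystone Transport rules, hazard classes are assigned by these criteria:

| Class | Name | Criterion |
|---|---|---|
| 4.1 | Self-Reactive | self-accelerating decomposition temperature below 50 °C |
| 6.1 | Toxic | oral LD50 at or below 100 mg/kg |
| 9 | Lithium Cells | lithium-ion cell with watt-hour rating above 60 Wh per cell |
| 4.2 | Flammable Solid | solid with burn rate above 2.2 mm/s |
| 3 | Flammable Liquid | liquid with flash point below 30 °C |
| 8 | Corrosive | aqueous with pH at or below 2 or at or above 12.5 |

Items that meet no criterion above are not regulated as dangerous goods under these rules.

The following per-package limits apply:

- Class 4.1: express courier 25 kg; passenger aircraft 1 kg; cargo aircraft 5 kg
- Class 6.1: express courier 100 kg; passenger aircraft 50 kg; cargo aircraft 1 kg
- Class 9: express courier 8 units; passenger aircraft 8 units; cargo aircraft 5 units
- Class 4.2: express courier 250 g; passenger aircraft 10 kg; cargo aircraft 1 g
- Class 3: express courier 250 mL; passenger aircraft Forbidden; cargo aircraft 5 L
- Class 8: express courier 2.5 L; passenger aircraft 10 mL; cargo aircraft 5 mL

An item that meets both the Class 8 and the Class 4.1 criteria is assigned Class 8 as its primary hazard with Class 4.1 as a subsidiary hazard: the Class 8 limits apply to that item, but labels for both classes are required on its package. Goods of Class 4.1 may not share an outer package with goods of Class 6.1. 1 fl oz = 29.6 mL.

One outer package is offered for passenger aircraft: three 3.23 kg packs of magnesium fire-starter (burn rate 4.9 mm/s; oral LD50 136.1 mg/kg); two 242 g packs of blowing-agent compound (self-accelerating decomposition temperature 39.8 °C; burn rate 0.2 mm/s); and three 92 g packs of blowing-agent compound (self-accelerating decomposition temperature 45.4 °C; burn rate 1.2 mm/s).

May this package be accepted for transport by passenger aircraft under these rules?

With burn rate 4.9 mm/s (> 2.2 mm/s), the magnesium fire-starter falls in Class 4.2.
Self-accelerating decomposition temperature 39.8 °C meets the Class 4.1 criterion (Self-Reactive), so the blowing-agent compound is Class 4.1.
The blowing-agent compound has self-accelerating decomposition temperature 45.4 °C, which is < 50 °C, so it is Class 4.1 (Self-Reactive).
Class 4.1 net quantity: (two 242 g packs = 484 g) + (three 92 g packs = 276 g) = 760 g.
760 g ≤ 1 kg (passenger aircraft limit, Class 4.1) — within limit.
Class 4.2 quantity: three 3.23 kg packs = 9.69 kg.
That is within the Class 4.2 passenger aircraft limit of 10 kg.
The segregation rule (Class 4.1 with Class 6.1) does not apply to Class 4.1 with Class 4.2.
Every hazard class is within its passenger aircraft limit and no segregation rule is violated.

Yes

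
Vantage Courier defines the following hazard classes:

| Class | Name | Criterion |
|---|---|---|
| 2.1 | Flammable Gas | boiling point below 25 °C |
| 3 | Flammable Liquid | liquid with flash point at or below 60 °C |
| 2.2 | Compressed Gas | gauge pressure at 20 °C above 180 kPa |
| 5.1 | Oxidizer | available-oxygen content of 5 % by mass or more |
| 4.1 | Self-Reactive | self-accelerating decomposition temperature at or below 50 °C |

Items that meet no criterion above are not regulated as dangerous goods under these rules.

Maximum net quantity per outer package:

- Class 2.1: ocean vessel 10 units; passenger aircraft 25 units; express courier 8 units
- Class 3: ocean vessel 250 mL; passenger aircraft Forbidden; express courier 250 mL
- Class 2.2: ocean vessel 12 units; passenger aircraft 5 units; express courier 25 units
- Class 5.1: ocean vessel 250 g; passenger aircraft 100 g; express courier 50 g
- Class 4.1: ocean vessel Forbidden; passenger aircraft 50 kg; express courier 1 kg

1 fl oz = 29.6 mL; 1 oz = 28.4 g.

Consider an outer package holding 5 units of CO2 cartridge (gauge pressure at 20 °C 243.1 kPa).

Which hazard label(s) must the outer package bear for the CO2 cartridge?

Class 2.2

With gauge pressure at 20 °C 243.1 kPa (> 180 kPa), the CO2 cartridge falls in Class 2.2.
Only the Class 2.2 label is required.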